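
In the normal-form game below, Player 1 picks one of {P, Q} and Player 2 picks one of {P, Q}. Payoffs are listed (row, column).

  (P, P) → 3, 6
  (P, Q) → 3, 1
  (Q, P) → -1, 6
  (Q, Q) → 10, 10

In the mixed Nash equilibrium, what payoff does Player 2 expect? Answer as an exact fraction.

6

Player 1 mixes with probability p on P, chosen so Player 2 is indifferent: 6p + 6(1−p) = 1p + 10(1−p) gives p = 4/9.
Player 2's expected payoff is 6·4/9 + 6·5/9 = 6.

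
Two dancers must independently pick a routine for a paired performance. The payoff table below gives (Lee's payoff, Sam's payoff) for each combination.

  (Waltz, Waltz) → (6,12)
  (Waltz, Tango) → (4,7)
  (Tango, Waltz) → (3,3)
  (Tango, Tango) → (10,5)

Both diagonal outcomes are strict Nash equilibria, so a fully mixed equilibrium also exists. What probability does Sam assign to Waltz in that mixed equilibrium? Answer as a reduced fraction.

Sam's mix q on Waltz must make Lee indifferent between Waltz and Tango.
Lee's payoff from Waltz: 6q + 4(1−q). From Tango: 3q + 10(1−q).
Set equal: 3q = 6(1−q) → q = 6/9 = 2/3.

2/3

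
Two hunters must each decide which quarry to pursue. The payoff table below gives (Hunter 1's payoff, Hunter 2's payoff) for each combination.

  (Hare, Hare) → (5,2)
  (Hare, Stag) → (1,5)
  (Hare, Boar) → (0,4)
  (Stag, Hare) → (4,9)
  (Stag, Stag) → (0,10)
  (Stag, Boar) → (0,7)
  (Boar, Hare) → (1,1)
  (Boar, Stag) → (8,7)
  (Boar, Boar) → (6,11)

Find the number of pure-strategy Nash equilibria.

Both Boar: Hunter 1 gets 6 (best alternative 0); Hunter 2 gets 11 (best alternative 7). Neither deviates — NE.
Both Hare is not a NE: Hunter 2 would switch to Stag (5 > 2).
No other cell survives both best-response checks, so there is 1 pure NE.

1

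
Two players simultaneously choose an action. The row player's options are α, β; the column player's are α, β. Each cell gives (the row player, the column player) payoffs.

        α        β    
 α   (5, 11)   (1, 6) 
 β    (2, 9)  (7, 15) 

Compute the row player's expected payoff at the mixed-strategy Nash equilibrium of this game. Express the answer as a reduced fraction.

11/3

The column player mixes with probability q on α, chosen so the row player is indifferent: 5q + 1(1−q) = 2q + 7(1−q) gives q = 2/3.
The row player's expected payoff (from either row, since indifferent) is 5·2/3 + 1·1/3 = 11/3.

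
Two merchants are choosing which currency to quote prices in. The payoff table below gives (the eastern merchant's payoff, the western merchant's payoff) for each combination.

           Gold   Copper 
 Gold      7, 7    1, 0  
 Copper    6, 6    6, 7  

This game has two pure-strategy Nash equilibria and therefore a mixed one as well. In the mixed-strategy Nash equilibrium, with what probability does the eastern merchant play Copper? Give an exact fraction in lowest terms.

7/8

The eastern merchant's mix p on Gold must make the western merchant indifferent between Gold and Copper.
The western merchant's payoff from Gold: 7p + 6(1−p). From Copper: 0p + 7(1−p).
Set equal: 7p = 1(1−p) → p = 1/8.
Probability on Copper is 1 − 1/8 = 7/8.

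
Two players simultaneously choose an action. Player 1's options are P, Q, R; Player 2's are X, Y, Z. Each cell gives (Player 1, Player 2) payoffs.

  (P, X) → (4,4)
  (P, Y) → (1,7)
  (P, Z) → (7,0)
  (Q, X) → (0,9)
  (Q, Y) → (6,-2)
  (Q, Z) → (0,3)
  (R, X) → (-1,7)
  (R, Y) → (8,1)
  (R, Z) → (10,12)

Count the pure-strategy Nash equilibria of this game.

1

(R, Z): Player 1 gets 10 (best alternative 7); Player 2 gets 12 (best alternative 7). Neither deviates — NE.
(Q, Y) is not a NE: Player 1 would switch to R (8 > 6).
No other cell survives both best-response checks, so there is 1 pure NE.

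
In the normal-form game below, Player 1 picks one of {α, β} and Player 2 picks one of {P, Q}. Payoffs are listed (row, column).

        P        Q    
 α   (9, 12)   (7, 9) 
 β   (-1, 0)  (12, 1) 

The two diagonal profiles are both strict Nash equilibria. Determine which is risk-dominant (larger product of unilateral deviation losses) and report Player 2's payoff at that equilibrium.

At (α, P): Player 1 loses 9 − (-1) = 10 by deviating; Player 2 loses 12 − 9 = 3. Product = 10·3 = 30.
At (β, Q): Player 1 loses 12 − 7 = 5 by deviating; Player 2 loses 1 − 0 = 1. Product = 5·1 = 5.
30 > 5, so (α, P) is risk-dominant. Player 2's payoff there is 12.

12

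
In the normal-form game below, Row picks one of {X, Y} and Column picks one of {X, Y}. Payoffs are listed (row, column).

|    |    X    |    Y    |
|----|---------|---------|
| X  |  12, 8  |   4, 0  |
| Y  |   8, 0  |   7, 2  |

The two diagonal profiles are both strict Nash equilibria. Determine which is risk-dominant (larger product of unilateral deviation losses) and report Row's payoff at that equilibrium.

At both X: Row loses 12 − 8 = 4 by deviating; Column loses 8 − 0 = 8. Product = 4·8 = 32.
At both Y: Row loses 7 − 4 = 3 by deviating; Column loses 2 − 0 = 2. Product = 3·2 = 6.
32 > 6, so both X is risk-dominant. Row's payoff there is 12.

12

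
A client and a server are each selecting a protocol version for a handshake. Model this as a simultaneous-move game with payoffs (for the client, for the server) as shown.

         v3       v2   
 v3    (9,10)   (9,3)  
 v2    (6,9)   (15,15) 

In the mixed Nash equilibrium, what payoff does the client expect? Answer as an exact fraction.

9

The server mixes with probability q on v3, chosen so the client is indifferent: 9q + 9(1−q) = 6q + 15(1−q) gives q = 2/3.
The client's expected payoff (from either row, since indifferent) is 9·2/3 + 9·1/3 = 9.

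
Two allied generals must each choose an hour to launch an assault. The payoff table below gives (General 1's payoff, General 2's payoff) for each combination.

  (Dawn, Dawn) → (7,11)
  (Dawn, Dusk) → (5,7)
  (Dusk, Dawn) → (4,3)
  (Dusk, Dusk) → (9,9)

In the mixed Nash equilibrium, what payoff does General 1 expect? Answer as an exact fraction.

General 2 mixes with probability q on Dawn, chosen so General 1 is indifferent: 7q + 5(1−q) = 4q + 9(1−q) gives q = 4/7.
General 1's expected payoff (from either row, since indifferent) is 7·4/7 + 5·3/7 = 43/7.

43/7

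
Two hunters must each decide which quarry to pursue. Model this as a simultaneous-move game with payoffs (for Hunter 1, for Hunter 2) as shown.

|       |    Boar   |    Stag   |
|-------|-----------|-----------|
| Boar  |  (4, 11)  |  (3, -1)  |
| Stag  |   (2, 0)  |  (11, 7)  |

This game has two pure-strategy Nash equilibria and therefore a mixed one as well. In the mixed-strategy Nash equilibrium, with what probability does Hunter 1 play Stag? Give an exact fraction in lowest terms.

Hunter 1's mix p on Boar must make Hunter 2 indifferent between Boar and Stag.
Hunter 2's payoff from Boar: 11p + 0(1−p). From Stag: (-1)p + 7(1−p).
Set equal: 12p = 7(1−p) → p = 7/19.
Probability on Stag is 1 − 7/19 = 12/19.

12/19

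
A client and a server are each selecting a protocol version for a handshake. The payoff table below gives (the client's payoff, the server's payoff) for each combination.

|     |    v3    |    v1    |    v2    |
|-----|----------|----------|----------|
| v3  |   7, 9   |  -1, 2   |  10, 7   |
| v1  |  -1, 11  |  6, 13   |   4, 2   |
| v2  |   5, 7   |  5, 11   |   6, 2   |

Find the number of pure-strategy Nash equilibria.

2

Both v3: the client gets 7 (best alternative 5); the server gets 9 (best alternative 7). Neither deviates — NE.
Both v1: the client gets 6 (best alternative 5); the server gets 13 (best alternative 11). Neither deviates — NE.
Both v2 is not a NE: the client would switch to v3 (10 > 6).
No other cell survives both best-response checks, so there are 2 pure NE.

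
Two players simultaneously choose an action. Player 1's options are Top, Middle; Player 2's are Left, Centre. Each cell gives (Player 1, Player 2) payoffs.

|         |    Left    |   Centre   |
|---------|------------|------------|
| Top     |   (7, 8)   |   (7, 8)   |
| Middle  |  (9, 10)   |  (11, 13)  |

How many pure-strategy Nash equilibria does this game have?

1

(Middle, Centre): Player 1 gets 11 (best alternative 7); Player 2 gets 13 (best alternative 10). Neither deviates — NE.
(Top, Left) is not a NE: Player 1 would switch to Middle (9 > 7).
No other cell survives both best-response checks, so there is 1 pure NE.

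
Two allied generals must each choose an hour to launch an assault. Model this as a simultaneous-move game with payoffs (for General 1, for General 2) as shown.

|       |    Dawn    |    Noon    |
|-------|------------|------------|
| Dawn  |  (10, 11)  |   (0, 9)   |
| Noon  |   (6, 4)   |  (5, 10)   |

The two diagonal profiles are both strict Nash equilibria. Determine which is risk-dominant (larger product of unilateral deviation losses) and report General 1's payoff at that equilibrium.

5

At both Dawn: General 1 loses 10 − 6 = 4 by deviating; General 2 loses 11 − 9 = 2. Product = 4·2 = 8.
At both Noon: General 1 loses 5 − 0 = 5 by deviating; General 2 loses 10 − 4 = 6. Product = 5·6 = 30.
30 > 8, so both Noon is risk-dominant. General 1's payoff there is 5.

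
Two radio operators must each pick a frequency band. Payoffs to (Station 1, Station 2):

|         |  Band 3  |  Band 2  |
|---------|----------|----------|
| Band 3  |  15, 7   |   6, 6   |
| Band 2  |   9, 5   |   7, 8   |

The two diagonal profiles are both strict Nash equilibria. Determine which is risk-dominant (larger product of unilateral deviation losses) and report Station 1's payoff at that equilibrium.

15

At both Band 3: Station 1 loses 15 − 9 = 6 by deviating; Station 2 loses 7 − 6 = 1. Product = 6·1 = 6.
At both Band 2: Station 1 loses 7 − 6 = 1 by deviating; Station 2 loses 8 − 5 = 3. Product = 1·3 = 3.
6 > 3, so both Band 3 is risk-dominant. Station 1's payoff there is 15.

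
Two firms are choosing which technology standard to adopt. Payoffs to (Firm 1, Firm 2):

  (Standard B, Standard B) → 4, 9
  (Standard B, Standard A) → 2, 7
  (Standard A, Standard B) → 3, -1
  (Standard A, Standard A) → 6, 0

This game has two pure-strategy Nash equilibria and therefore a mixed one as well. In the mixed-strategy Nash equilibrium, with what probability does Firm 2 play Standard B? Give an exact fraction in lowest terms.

Firm 2's mix q on Standard B must make Firm 1 indifferent between Standard B and Standard A.
Firm 1's payoff from Standard B: 4q + 2(1−q). From Standard A: 3q + 6(1−q).
Set equal: 1q = 4(1−q) → q = 4/5.

4/5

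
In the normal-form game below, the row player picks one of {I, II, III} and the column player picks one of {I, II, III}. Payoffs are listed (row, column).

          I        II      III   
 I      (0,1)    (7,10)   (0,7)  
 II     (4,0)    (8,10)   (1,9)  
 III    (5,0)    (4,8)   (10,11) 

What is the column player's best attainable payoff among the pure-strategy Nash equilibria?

Both II is a pure NE (the row player: 8 ≥ 7; the column player: 10 ≥ 9). The column player gets 10.
Both III is a pure NE (the row player: 10 ≥ 1; the column player: 11 ≥ 8). The column player gets 11.
Every other cell has a profitable deviation for at least one player. Highest of {10, 11} is 11.

11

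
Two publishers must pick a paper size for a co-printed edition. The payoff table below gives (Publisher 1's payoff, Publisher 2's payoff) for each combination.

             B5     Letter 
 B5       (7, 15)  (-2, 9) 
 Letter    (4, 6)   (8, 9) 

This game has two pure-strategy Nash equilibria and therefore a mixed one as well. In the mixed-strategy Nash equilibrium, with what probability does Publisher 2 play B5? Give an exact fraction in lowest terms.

Publisher 2's mix q on B5 must make Publisher 1 indifferent between B5 and Letter.
Publisher 1's payoff from B5: 7q + (-2)(1−q). From Letter: 4q + 8(1−q).
Set equal: 3q = 10(1−q) → q = 10/13.

10/13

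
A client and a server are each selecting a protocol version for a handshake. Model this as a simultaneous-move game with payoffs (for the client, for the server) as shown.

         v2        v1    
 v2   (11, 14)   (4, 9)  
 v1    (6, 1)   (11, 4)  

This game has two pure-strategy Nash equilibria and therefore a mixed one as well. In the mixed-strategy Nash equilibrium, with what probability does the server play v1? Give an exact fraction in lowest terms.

The server's mix q on v2 must make the client indifferent between v2 and v1.
The client's payoff from v2: 11q + 4(1−q). From v1: 6q + 11(1−q).
Set equal: 5q = 7(1−q) → q = 7/12.
Probability on v1 is 1 − 7/12 = 5/12.

5/12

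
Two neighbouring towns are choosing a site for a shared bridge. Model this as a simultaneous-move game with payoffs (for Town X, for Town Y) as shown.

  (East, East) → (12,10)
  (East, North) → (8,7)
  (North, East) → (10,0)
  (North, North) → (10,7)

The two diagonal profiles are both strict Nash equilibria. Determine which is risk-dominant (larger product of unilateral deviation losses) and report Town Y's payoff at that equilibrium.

7

At both East: Town X loses 12 − 10 = 2 by deviating; Town Y loses 10 − 7 = 3. Product = 2·3 = 6.
At both North: Town X loses 10 − 8 = 2 by deviating; Town Y loses 7 − 0 = 7. Product = 2·7 = 14.
14 > 6, so both North is risk-dominant. Town Y's payoff there is 7.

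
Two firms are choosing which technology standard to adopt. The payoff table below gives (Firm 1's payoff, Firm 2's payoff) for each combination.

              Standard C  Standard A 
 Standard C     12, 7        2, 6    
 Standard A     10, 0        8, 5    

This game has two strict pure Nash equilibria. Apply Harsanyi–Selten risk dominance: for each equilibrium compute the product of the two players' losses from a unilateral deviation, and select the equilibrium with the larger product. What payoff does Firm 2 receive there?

5

At both Standard C: Firm 1 loses 12 − 10 = 2 by deviating; Firm 2 loses 7 − 6 = 1. Product = 2·1 = 2.
At both Standard A: Firm 1 loses 8 − 2 = 6 by deviating; Firm 2 loses 5 − 0 = 5. Product = 6·5 = 30.
30 > 2, so both Standard A is risk-dominant. Firm 2's payoff there is 5.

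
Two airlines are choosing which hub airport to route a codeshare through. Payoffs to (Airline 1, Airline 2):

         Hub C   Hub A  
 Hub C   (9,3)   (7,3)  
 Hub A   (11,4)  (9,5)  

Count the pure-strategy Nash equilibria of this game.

1

Both Hub A: Airline 1 gets 9 (best alternative 7); Airline 2 gets 5 (best alternative 4). Neither deviates — NE.
Both Hub C is not a NE: Airline 1 would switch to Hub A (11 > 9).
No other cell survives both best-response checks, so there is 1 pure NE.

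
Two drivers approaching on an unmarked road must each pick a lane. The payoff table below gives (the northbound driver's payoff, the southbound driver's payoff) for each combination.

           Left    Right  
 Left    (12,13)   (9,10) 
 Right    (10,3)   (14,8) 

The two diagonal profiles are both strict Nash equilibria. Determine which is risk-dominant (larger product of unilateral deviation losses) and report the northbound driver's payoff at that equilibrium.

At both Left: the northbound driver loses 12 − 10 = 2 by deviating; the southbound driver loses 13 − 10 = 3. Product = 2·3 = 6.
At both Right: the northbound driver loses 14 − 9 = 5 by deviating; the southbound driver loses 8 − 3 = 5. Product = 5·5 = 25.
25 > 6, so both Right is risk-dominant. The northbound driver's payoff there is 14.

14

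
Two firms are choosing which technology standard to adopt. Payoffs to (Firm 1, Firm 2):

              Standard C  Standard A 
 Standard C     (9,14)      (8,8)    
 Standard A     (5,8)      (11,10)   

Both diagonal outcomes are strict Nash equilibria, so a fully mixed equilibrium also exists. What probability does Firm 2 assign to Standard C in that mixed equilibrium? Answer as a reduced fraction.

Firm 2's mix q on Standard C must make Firm 1 indifferent between Standard C and Standard A.
Firm 1's payoff from Standard C: 9q + 8(1−q). From Standard A: 5q + 11(1−q).
Set equal: 4q = 3(1−q) → q = 3/7.

3/7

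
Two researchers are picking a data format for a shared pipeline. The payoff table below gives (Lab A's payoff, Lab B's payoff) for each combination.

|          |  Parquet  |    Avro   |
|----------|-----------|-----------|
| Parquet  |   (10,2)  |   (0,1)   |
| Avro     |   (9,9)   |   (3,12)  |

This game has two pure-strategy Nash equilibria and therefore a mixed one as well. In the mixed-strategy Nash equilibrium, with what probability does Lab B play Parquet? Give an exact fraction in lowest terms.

3/4

Lab B's mix q on Parquet must make Lab A indifferent between Parquet and Avro.
Lab A's payoff from Parquet: 10q + 0(1−q). From Avro: 9q + 3(1−q).
Set equal: 1q = 3(1−q) → q = 3/4.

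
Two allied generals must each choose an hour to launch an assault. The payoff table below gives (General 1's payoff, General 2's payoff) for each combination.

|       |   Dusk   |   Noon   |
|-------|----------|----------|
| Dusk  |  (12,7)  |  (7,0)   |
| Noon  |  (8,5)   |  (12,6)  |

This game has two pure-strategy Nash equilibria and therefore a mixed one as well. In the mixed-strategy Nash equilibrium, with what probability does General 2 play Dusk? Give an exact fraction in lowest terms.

5/9

General 2's mix q on Dusk must make General 1 indifferent between Dusk and Noon.
General 1's payoff from Dusk: 12q + 7(1−q). From Noon: 8q + 12(1−q).
Set equal: 4q = 5(1−q) → q = 5/9.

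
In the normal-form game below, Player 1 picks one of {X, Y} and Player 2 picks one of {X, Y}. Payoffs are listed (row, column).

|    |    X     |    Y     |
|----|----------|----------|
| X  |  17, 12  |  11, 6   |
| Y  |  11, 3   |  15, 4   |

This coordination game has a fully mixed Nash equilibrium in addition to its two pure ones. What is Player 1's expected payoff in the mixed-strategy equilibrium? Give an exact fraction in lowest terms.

Player 2 mixes with probability q on X, chosen so Player 1 is indifferent: 17q + 11(1−q) = 11q + 15(1−q) gives q = 2/5.
Player 1's expected payoff (from either row, since indifferent) is 17·2/5 + 11·3/5 = 67/5.

67/5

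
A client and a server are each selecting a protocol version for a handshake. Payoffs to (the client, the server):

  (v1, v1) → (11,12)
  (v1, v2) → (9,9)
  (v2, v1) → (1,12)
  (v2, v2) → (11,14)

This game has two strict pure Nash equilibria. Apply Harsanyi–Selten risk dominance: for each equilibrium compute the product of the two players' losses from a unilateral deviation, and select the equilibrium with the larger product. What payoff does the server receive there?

12

At both v1: the client loses 11 − 1 = 10 by deviating; the server loses 12 − 9 = 3. Product = 10·3 = 30.
At both v2: the client loses 11 − 9 = 2 by deviating; the server loses 14 − 12 = 2. Product = 2·2 = 4.
30 > 4, so both v1 is risk-dominant. The server's payoff there is 12.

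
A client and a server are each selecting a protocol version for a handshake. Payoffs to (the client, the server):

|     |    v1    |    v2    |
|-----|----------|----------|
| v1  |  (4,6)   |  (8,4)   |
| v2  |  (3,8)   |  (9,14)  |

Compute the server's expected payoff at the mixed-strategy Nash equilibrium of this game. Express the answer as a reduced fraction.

The client mixes with probability p on v1, chosen so the server is indifferent: 6p + 8(1−p) = 4p + 14(1−p) gives p = 3/4.
The server's expected payoff is 6·3/4 + 8·1/4 = 13/2.

13/2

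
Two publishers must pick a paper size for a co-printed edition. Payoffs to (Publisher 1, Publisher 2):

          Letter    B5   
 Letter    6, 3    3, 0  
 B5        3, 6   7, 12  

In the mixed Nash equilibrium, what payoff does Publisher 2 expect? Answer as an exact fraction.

4

Publisher 1 mixes with probability p on Letter, chosen so Publisher 2 is indifferent: 3p + 6(1−p) = 0p + 12(1−p) gives p = 2/3.
Publisher 2's expected payoff is 3·2/3 + 6·1/3 = 4.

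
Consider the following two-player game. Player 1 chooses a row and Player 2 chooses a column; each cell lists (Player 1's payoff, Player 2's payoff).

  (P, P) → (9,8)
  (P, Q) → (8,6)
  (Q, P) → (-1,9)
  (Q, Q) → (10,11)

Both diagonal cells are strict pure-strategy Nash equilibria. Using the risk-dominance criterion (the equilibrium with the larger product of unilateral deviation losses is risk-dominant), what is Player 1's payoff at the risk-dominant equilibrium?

At both P: Player 1 loses 9 − (-1) = 10 by deviating; Player 2 loses 8 − 6 = 2. Product = 10·2 = 20.
At both Q: Player 1 loses 10 − 8 = 2 by deviating; Player 2 loses 11 − 9 = 2. Product = 2·2 = 4.
20 > 4, so both P is risk-dominant. Player 1's payoff there is 9.

9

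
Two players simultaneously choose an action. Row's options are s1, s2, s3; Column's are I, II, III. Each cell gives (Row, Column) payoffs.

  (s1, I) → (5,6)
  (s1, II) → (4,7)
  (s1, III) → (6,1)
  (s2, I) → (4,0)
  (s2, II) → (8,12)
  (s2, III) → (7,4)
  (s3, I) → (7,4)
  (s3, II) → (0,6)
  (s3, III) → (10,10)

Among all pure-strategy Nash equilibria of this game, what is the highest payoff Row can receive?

(s2, II) is a pure NE (Row: 8 ≥ 4; Column: 12 ≥ 4). Row gets 8.
(s3, III) is a pure NE (Row: 10 ≥ 7; Column: 10 ≥ 6). Row gets 10.
Every other cell has a profitable deviation for at least one player. Highest of {8, 10} is 10.

10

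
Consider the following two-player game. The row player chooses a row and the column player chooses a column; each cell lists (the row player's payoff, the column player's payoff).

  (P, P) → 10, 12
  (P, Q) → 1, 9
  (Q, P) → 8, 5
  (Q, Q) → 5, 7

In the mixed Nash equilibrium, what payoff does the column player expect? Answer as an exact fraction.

39/5

The row player mixes with probability p on P, chosen so the column player is indifferent: 12p + 5(1−p) = 9p + 7(1−p) gives p = 2/5.
The column player's expected payoff is 12·2/5 + 5·3/5 = 39/5.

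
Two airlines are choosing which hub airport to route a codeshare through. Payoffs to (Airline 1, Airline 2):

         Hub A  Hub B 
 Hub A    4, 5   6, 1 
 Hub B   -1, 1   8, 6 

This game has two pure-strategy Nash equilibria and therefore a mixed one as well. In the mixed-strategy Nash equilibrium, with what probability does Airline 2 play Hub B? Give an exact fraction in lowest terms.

5/7

Airline 2's mix q on Hub A must make Airline 1 indifferent between Hub A and Hub B.
Airline 1's payoff from Hub A: 4q + 6(1−q). From Hub B: (-1)q + 8(1−q).
Set equal: 5q = 2(1−q) → q = 2/7.
Probability on Hub B is 1 − 2/7 = 5/7.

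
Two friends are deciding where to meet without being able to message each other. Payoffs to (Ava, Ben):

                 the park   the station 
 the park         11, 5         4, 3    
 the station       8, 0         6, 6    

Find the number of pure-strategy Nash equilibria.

2

Both the park: Ava gets 11 (best alternative 8); Ben gets 5 (best alternative 3). Neither deviates — NE.
Both the station: Ava gets 6 (best alternative 4); Ben gets 6 (best alternative 0). Neither deviates — NE.
(the station, the park) is not a NE: Ava would switch to the park (11 > 8).
No other cell survives both best-response checks, so there are 2 pure NE.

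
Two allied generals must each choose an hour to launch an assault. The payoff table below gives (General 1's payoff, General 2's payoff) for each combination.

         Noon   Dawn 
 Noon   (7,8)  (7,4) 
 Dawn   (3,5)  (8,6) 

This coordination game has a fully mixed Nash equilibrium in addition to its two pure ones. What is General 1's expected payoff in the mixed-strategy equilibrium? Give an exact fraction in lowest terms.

General 2 mixes with probability q on Noon, chosen so General 1 is indifferent: 7q + 7(1−q) = 3q + 8(1−q) gives q = 1/5.
General 1's expected payoff (from either row, since indifferent) is 7·1/5 + 7·4/5 = 7.

7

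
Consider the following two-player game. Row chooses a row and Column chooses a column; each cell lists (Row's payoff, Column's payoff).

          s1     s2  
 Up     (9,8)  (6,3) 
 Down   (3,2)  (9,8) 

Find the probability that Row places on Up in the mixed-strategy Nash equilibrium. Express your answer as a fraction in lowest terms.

6/11

Row's mix p on Up must make Column indifferent between s1 and s2.
Column's payoff from s1: 8p + 2(1−p). From s2: 3p + 8(1−p).
Set equal: 5p = 6(1−p) → p = 6/11.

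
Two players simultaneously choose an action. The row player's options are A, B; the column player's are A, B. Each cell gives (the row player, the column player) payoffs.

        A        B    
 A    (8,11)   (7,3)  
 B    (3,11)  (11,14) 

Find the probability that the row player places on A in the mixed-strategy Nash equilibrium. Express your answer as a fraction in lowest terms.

The row player's mix p on A must make the column player indifferent between A and B.
The column player's payoff from A: 11p + 11(1−p). From B: 3p + 14(1−p).
Set equal: 8p = 3(1−p) → p = 3/11.

3/11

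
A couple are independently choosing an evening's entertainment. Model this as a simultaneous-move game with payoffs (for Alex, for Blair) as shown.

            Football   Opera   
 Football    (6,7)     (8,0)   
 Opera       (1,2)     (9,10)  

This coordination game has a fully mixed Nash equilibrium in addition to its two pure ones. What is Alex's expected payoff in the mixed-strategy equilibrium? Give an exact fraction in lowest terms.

Blair mixes with probability q on Football, chosen so Alex is indifferent: 6q + 8(1−q) = 1q + 9(1−q) gives q = 1/6.
Alex's expected payoff (from either row, since indifferent) is 6·1/6 + 8·5/6 = 23/3.

23/3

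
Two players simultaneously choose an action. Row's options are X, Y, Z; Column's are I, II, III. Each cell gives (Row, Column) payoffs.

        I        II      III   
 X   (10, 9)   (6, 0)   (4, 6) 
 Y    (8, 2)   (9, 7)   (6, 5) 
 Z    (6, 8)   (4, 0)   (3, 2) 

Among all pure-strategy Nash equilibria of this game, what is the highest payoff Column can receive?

9

(X, I) is a pure NE (Row: 10 ≥ 8; Column: 9 ≥ 6). Column gets 9.
(Y, II) is a pure NE (Row: 9 ≥ 6; Column: 7 ≥ 5). Column gets 7.
Every other cell has a profitable deviation for at least one player. Highest of {9, 7} is 9.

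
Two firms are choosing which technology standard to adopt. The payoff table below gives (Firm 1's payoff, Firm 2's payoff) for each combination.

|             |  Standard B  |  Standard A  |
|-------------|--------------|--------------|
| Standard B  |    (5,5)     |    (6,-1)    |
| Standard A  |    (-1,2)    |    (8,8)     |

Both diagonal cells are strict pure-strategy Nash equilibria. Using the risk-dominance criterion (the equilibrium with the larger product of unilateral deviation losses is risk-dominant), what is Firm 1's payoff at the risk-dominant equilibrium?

5

At both Standard B: Firm 1 loses 5 − (-1) = 6 by deviating; Firm 2 loses 5 − (-1) = 6. Product = 6·6 = 36.
At both Standard A: Firm 1 loses 8 − 6 = 2 by deviating; Firm 2 loses 8 − 2 = 6. Product = 2·6 = 12.
36 > 12, so both Standard B is risk-dominant. Firm 1's payoff there is 5.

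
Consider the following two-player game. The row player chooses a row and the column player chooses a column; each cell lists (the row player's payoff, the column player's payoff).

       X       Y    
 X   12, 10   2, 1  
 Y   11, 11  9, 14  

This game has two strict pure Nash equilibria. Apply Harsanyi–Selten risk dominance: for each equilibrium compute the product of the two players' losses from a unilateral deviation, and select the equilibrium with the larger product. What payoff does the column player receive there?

14

At both X: the row player loses 12 − 11 = 1 by deviating; the column player loses 10 − 1 = 9. Product = 1·9 = 9.
At both Y: the row player loses 9 − 2 = 7 by deviating; the column player loses 14 − 11 = 3. Product = 7·3 = 21.
21 > 9, so both Y is risk-dominant. The column player's payoff there is 14.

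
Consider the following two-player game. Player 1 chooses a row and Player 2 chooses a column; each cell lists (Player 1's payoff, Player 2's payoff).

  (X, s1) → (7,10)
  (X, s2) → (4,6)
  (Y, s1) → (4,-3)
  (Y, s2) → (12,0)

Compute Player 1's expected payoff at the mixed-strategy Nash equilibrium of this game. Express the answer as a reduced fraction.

Player 2 mixes with probability q on s1, chosen so Player 1 is indifferent: 7q + 4(1−q) = 4q + 12(1−q) gives q = 8/11.
Player 1's expected payoff (from either row, since indifferent) is 7·8/11 + 4·3/11 = 68/11.

68/11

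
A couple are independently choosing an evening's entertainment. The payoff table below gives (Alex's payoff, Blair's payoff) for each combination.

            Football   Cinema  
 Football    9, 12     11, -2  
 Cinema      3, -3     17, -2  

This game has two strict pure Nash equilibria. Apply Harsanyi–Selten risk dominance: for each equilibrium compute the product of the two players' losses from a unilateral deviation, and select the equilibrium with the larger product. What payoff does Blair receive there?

12

At both Football: Alex loses 9 − 3 = 6 by deviating; Blair loses 12 − (-2) = 14. Product = 6·14 = 84.
At both Cinema: Alex loses 17 − 11 = 6 by deviating; Blair loses -2 − (-3) = 1. Product = 6·1 = 6.
84 > 6, so both Football is risk-dominant. Blair's payoff there is 12.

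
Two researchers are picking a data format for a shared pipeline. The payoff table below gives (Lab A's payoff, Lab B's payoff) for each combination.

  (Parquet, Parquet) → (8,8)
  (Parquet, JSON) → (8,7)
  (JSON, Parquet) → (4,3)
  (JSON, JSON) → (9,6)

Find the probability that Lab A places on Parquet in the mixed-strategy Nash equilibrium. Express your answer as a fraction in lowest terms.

3/4

Lab A's mix p on Parquet must make Lab B indifferent between Parquet and JSON.
Lab B's payoff from Parquet: 8p + 3(1−p). From JSON: 7p + 6(1−p).
Set equal: 1p = 3(1−p) → p = 3/4.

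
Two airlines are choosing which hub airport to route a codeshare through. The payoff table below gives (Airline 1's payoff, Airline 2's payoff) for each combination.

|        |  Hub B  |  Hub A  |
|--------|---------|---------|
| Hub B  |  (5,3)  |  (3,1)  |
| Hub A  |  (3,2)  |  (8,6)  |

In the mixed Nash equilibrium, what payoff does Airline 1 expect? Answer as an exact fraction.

Airline 2 mixes with probability q on Hub B, chosen so Airline 1 is indifferent: 5q + 3(1−q) = 3q + 8(1−q) gives q = 5/7.
Airline 1's expected payoff (from either row, since indifferent) is 5·5/7 + 3·2/7 = 31/7.

31/7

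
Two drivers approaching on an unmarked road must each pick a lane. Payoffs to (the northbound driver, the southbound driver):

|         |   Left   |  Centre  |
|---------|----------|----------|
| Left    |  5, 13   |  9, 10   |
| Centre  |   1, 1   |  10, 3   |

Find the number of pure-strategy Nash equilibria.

2

Both Left: the northbound driver gets 5 (best alternative 1); the southbound driver gets 13 (best alternative 10). Neither deviates — NE.
Both Centre: the northbound driver gets 10 (best alternative 9); the southbound driver gets 3 (best alternative 1). Neither deviates — NE.
(Centre, Left) is not a NE: the northbound driver would switch to Left (5 > 1).
No other cell survives both best-response checks, so there are 2 pure NE.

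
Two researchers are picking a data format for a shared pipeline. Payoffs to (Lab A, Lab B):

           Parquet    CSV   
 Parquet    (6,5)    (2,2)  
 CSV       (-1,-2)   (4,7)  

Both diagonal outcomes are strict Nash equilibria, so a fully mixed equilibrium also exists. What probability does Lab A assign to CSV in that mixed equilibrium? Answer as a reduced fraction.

1/4

Lab A's mix p on Parquet must make Lab B indifferent between Parquet and CSV.
Lab B's payoff from Parquet: 5p + (-2)(1−p). From CSV: 2p + 7(1−p).
Set equal: 3p = 9(1−p) → p = 9/12 = 3/4.
Probability on CSV is 1 − 3/4 = 1/4.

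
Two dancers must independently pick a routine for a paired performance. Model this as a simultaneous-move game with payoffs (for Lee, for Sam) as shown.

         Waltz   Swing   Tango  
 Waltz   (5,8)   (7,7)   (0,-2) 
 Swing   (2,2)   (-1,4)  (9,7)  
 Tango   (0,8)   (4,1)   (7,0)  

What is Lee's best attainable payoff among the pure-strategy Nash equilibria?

Both Waltz is a pure NE (Lee: 5 ≥ 2; Sam: 8 ≥ 7). Lee gets 5.
(Swing, Tango) is a pure NE (Lee: 9 ≥ 7; Sam: 7 ≥ 4). Lee gets 9.
Every other cell has a profitable deviation for at least one player. Highest of {5, 9} is 9.

9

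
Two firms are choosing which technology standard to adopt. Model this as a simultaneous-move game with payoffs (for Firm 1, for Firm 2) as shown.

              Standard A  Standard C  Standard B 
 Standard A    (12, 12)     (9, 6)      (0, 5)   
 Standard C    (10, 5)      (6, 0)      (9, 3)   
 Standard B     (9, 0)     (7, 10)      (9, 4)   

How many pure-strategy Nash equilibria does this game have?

Both Standard A: Firm 1 gets 12 (best alternative 10); Firm 2 gets 12 (best alternative 6). Neither deviates — NE.
Both Standard C is not a NE: Firm 1 would switch to Standard A (9 > 6).
No other cell survives both best-response checks, so there is 1 pure NE.

1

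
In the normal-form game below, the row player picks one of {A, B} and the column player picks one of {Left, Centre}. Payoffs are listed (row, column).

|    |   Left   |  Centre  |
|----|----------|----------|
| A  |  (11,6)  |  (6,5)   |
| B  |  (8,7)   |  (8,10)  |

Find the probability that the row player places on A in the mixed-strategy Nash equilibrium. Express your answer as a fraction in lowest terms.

3/4

The row player's mix p on A must make the column player indifferent between Left and Centre.
The column player's payoff from Left: 6p + 7(1−p). From Centre: 5p + 10(1−p).
Set equal: 1p = 3(1−p) → p = 3/4.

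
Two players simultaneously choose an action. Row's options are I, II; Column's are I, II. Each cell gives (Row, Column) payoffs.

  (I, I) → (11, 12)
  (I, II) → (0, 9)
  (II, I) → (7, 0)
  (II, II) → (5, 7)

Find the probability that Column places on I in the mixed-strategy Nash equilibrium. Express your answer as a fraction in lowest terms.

Column's mix q on I must make Row indifferent between I and II.
Row's payoff from I: 11q + 0(1−q). From II: 7q + 5(1−q).
Set equal: 4q = 5(1−q) → q = 5/9.

5/9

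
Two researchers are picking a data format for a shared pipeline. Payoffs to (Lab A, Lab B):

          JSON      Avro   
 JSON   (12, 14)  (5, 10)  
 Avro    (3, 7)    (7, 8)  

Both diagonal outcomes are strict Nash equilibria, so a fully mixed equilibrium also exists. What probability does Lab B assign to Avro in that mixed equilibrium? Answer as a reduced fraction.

9/11

Lab B's mix q on JSON must make Lab A indifferent between JSON and Avro.
Lab A's payoff from JSON: 12q + 5(1−q). From Avro: 3q + 7(1−q).
Set equal: 9q = 2(1−q) → q = 2/11.
Probability on Avro is 1 − 2/11 = 9/11.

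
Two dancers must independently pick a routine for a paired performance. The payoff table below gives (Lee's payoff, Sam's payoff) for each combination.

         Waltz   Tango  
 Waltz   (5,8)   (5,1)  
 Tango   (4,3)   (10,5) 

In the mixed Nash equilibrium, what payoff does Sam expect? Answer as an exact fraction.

Lee mixes with probability p on Waltz, chosen so Sam is indifferent: 8p + 3(1−p) = 1p + 5(1−p) gives p = 2/9.
Sam's expected payoff is 8·2/9 + 3·7/9 = 37/9.

37/9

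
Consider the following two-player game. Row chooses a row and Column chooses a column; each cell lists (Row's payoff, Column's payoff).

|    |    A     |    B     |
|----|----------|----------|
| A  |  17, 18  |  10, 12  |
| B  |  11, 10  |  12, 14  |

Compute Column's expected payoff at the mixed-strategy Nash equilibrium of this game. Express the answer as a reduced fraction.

66/5

Row mixes with probability p on A, chosen so Column is indifferent: 18p + 10(1−p) = 12p + 14(1−p) gives p = 2/5.
Column's expected payoff is 18·2/5 + 10·3/5 = 66/5.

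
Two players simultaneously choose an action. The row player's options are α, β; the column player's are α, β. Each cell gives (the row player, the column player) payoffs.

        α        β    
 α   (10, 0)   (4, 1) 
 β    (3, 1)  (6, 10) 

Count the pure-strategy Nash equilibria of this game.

1

Both β: the row player gets 6 (best alternative 4); the column player gets 10 (best alternative 1). Neither deviates — NE.
Both α is not a NE: the column player would switch to β (1 > 0).
No other cell survives both best-response checks, so there is 1 pure NE.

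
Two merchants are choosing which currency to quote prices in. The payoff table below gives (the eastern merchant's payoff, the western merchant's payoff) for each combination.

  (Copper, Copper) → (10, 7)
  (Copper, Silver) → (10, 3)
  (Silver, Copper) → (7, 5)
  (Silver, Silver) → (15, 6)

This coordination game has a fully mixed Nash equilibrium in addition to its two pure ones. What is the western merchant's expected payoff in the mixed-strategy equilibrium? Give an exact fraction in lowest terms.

27/5

The eastern merchant mixes with probability p on Copper, chosen so the western merchant is indifferent: 7p + 5(1−p) = 3p + 6(1−p) gives p = 1/5.
The western merchant's expected payoff is 7·1/5 + 5·4/5 = 27/5.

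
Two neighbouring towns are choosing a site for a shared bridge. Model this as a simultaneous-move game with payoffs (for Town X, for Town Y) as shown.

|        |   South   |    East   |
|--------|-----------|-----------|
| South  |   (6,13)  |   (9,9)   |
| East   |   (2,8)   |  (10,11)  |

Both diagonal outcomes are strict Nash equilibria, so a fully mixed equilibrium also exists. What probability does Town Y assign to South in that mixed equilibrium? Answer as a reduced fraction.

1/5

Town Y's mix q on South must make Town X indifferent between South and East.
Town X's payoff from South: 6q + 9(1−q). From East: 2q + 10(1−q).
Set equal: 4q = 1(1−q) → q = 1/5.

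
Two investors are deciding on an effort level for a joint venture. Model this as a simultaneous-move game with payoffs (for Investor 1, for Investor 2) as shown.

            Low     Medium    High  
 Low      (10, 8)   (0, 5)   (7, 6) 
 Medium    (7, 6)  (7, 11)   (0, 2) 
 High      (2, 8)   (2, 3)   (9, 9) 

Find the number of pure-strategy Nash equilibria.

3

Both Low: Investor 1 gets 10 (best alternative 7); Investor 2 gets 8 (best alternative 6). Neither deviates — NE.
Both Medium: Investor 1 gets 7 (best alternative 2); Investor 2 gets 11 (best alternative 6). Neither deviates — NE.
Both High: Investor 1 gets 9 (best alternative 7); Investor 2 gets 9 (best alternative 8). Neither deviates — NE.
(High, Low) is not a NE: Investor 1 would switch to Low (10 > 2).
No other cell survives both best-response checks, so there are 3 pure NE.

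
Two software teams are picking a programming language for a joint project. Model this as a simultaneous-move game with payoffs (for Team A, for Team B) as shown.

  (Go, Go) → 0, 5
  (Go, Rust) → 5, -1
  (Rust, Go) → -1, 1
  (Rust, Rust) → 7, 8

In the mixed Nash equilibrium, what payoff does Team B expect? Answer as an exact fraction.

Team A mixes with probability p on Go, chosen so Team B is indifferent: 5p + 1(1−p) = (-1)p + 8(1−p) gives p = 7/13.
Team B's expected payoff is 5·7/13 + 1·6/13 = 41/13.

41/13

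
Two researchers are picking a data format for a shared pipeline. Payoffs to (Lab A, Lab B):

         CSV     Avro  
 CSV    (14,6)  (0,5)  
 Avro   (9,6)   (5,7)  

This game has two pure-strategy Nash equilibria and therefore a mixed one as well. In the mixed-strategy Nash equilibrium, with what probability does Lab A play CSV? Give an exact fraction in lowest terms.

Lab A's mix p on CSV must make Lab B indifferent between CSV and Avro.
Lab B's payoff from CSV: 6p + 6(1−p). From Avro: 5p + 7(1−p).
Set equal: 1p = 1(1−p) → p = 1/2.

1/2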